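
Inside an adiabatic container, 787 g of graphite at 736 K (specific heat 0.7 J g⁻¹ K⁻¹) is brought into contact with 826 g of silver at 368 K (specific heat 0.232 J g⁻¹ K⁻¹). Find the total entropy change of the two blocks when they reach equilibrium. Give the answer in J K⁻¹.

ΔS_total = 30.2 J/K

Energy balance: T_f = (m₁c₁T₁ + m₂c₂T₂)/(m₁c₁ + m₂c₂) = 641.03 K.
ΔS₁ = m₁c₁ ln(T_f/T₁) = 550.9 × ln(641.03/736) = -76.112 J/K.
ΔS₂ = m₂c₂ ln(T_f/T₂) = 191.632 × ln(641.03/368) = 106.35 J/K.
ΔS_total = -76.112 + 106.35 = 30.2 J/K.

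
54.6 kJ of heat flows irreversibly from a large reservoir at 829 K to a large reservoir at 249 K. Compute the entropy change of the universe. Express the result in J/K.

ΔS_total = 153 J/K

ΔS_hot = −Q/T_H = −54600/829 = -65.86 J/K and ΔS_cold = +Q/T_C = 54600/249 = 219.3 J/K.
ΔS_total = -65.86 + 219.3 = 153 J/K, positive as the second law requires.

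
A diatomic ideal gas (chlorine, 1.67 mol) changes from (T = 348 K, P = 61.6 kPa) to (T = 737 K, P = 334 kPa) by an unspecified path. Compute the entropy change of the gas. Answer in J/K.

ΔS = nC_p ln(T₂/T₁) − nR ln(P₂/P₁), with C_p = 7R/2 = 29.1 J mol⁻¹ K⁻¹ for a diatomic ideal gas.
ΔS = 1.67 × [29.1 × ln(737/348) − 8.314 × ln(334/61.6)] = 13 J/K.

ΔS = 13 J/K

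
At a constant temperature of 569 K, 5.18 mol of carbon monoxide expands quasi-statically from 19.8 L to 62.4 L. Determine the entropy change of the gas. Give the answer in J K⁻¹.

For an isothermal ideal gas ΔS_gas = nR ln(V₂/V₁) = 5.18 × 8.314 × ln(62.4/19.8) = 49.4 J/K.

ΔS_gas = 49.4 J/K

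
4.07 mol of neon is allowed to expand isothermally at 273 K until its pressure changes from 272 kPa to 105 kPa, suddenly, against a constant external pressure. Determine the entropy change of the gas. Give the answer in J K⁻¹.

ΔS_gas = 32.2 J/K

Entropy is a state function, so ΔS_gas depends only on the end states.
For an isothermal ideal gas ΔS_gas = nR ln(P₁/P₂) = 4.07 × 8.314 × ln(272/105) = 32.2 J/K.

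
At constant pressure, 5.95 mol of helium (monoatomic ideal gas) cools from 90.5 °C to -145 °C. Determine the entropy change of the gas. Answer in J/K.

ΔS = -129 J/K

In kelvin: T₁ = 363.65 K, T₂ = 128.15 K. At constant pressure, ΔS = nC_p ln(T₂/T₁) with C_p = 5R/2 = 20.79 J mol⁻¹ K⁻¹.
ΔS = 5.95 × 20.79 × ln(128.15/363.65) = -129 J/K.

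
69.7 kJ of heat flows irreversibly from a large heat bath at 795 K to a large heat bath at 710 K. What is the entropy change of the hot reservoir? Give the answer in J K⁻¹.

ΔS_hot = -87.7 J/K

The hot reservoir loses heat Q, so ΔS_hot = −Q/T_H = −69700/795 = -87.7 J/K.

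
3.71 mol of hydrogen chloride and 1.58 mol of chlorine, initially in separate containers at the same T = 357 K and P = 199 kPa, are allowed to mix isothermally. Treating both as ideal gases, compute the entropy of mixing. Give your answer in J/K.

Mole fractions: x_A = 3.71/5.29 = 0.701, x_B = 0.299.
ΔS_mix = −R(n_A ln x_A + n_B ln x_B) = −8.314 × (3.71 ln 0.701 + 1.58 ln 0.299) = 26.8 J/K.

ΔS_mix = 26.8 J/K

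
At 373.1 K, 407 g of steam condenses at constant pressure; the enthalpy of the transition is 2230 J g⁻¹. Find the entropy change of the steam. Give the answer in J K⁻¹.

Heat released by the substance: Q = −mL = −407 × 2230 = −907610 J.
At constant T, ΔS = Q_rev/T = −907610 / 373.1 = -2430 J/K.

ΔS = -2430 J/K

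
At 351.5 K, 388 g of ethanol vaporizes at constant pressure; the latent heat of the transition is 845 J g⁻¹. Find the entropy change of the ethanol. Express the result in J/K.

ΔS = 933 J/K

Heat absorbed by the substance: Q = mL = 388 × 845 = 327860 J.
At constant T, ΔS = Q_rev/T = 327860 / 351.5 = 933 J/K.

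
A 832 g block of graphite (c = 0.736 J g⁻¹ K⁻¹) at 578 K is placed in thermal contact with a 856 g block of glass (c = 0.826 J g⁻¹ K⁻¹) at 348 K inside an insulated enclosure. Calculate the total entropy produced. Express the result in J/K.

Energy balance: T_f = (m₁c₁T₁ + m₂c₂T₂)/(m₁c₁ + m₂c₂) = 454.75 K.
ΔS₁ = m₁c₁ ln(T_f/T₁) = 612.352 × ln(454.75/578) = -146.9 J/K.
ΔS₂ = m₂c₂ ln(T_f/T₂) = 707.056 × ln(454.75/348) = 189.2 J/K.
ΔS_total = -146.9 + 189.2 = 42.3 J/K.

ΔS_total = 42.3 J/K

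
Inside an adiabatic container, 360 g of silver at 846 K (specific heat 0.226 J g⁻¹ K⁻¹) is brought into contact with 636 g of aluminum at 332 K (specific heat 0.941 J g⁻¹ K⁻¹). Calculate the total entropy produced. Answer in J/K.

Energy balance: T_f = (m₁c₁T₁ + m₂c₂T₂)/(m₁c₁ + m₂c₂) = 393.51 K.
ΔS₁ = m₁c₁ ln(T_f/T₁) = 81.36 × ln(393.51/846) = -62.273 J/K.
ΔS₂ = m₂c₂ ln(T_f/T₂) = 598.476 × ln(393.51/332) = 101.73 J/K.
ΔS_total = -62.273 + 101.73 = 39.5 J/K.

ΔS_total = 39.5 J/K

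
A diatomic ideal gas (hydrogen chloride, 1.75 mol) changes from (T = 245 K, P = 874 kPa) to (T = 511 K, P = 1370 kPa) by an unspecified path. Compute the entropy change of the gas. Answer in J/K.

ΔS = nC_p ln(T₂/T₁) − nR ln(P₂/P₁), with C_p = 7R/2 = 29.1 J mol⁻¹ K⁻¹ for a diatomic ideal gas.
ΔS = 1.75 × [29.1 × ln(511/245) − 8.314 × ln(1370/874)] = 30.9 J/K.

ΔS = 30.9 J/K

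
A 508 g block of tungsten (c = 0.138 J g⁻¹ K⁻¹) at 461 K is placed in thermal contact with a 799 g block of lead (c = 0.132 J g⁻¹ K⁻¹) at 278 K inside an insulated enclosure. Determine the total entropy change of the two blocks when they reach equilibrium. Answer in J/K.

ΔS_total = 5.52 J/K

Energy balance: T_f = (m₁c₁T₁ + m₂c₂T₂)/(m₁c₁ + m₂c₂) = 351.07 K.
ΔS₁ = m₁c₁ ln(T_f/T₁) = 70.104 × ln(351.07/461) = -19.0972 J/K.
ΔS₂ = m₂c₂ ln(T_f/T₂) = 105.468 × ln(351.07/278) = 24.6125 J/K.
ΔS_total = -19.0972 + 24.6125 = 5.52 J/K.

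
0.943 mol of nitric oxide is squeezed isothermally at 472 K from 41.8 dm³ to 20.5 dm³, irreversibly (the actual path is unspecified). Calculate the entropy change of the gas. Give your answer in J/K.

ΔS_gas = -5.59 J/K

Entropy is a state function, so ΔS_gas depends only on the end states.
For an isothermal ideal gas ΔS_gas = nR ln(V₂/V₁) = 0.943 × 8.314 × ln(20.5/41.8) = -5.59 J/K.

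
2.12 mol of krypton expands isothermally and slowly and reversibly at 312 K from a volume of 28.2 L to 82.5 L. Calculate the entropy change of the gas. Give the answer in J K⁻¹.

ΔS_gas = 18.9 J/K

For an isothermal ideal gas ΔS_gas = nR ln(V₂/V₁) = 2.12 × 8.314 × ln(82.5/28.2) = 18.9 J/K.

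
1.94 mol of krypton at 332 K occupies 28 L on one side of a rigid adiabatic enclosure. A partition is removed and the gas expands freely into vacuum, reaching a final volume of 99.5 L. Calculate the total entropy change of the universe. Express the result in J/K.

ΔS_universe = 20.5 J/K

For an ideal gas in free expansion Q = 0 and W = 0, so T is unchanged.
Entropy is a state function; using a reversible isothermal path, ΔS_gas = nR ln(V₂/V₁) = 1.94 × 8.314 × ln(99.5/28) = 20.5 J/K.
The insulated surroundings exchange no heat, so ΔS_surr = 0 and ΔS_universe = ΔS_gas.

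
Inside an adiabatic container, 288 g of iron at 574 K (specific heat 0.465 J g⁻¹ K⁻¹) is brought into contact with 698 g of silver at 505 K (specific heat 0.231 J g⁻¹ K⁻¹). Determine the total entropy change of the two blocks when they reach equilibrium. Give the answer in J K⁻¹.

ΔS_total = 0.602 J/K

Energy balance: T_f = (m₁c₁T₁ + m₂c₂T₂)/(m₁c₁ + m₂c₂) = 536.31 K.
ΔS₁ = m₁c₁ ln(T_f/T₁) = 133.92 × ln(536.31/574) = -9.096 J/K.
ΔS₂ = m₂c₂ ln(T_f/T₂) = 161.238 × ln(536.31/505) = 9.698 J/K.
ΔS_total = -9.096 + 9.698 = 0.602 J/K.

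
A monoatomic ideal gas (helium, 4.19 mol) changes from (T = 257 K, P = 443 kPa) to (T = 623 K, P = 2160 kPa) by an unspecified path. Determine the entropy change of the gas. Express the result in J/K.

ΔS = nC_p ln(T₂/T₁) − nR ln(P₂/P₁), with C_p = 5R/2 = 20.79 J mol⁻¹ K⁻¹ for a monoatomic ideal gas.
ΔS = 4.19 × [20.79 × ln(623/257) − 8.314 × ln(2160/443)] = 21.9 J/K.

ΔS = 21.9 J/K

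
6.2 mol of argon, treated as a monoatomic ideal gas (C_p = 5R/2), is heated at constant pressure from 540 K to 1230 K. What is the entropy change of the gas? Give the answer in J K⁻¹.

At constant pressure, ΔS = nC_p ln(T₂/T₁) with C_p = 5R/2 = 20.79 J mol⁻¹ K⁻¹.
ΔS = 6.2 × 20.79 × ln(1230/540) = 106 J/K.

ΔS = 106 J/K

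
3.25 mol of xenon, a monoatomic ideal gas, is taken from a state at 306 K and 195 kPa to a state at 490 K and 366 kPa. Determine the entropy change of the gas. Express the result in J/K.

ΔS = 14.8 J/K

ΔS = nC_p ln(T₂/T₁) − nR ln(P₂/P₁), with C_p = 5R/2 = 20.79 J mol⁻¹ K⁻¹ for a monoatomic ideal gas.
ΔS = 3.25 × [20.79 × ln(490/306) − 8.314 × ln(366/195)] = 14.8 J/K.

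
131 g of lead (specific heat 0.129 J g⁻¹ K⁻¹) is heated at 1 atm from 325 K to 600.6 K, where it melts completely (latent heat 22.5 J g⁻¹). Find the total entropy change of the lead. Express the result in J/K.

Warming step: ΔS₁ = m c ln(T_tr/T_i) = 131 × 0.129 × ln(600.6/325) = 10.38 J/K.
Phase change: ΔS₂ = +mL/T_tr = 131 × 22.5 / 600.6 = 4.908 J/K.
ΔS_total = (10.38) + (4.908) = 15.3 J/K.

ΔS = 15.3 J/K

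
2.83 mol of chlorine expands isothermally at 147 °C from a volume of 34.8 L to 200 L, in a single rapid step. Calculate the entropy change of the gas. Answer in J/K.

Entropy is a state function, so ΔS_gas depends only on the end states.
For an isothermal ideal gas ΔS_gas = nR ln(V₂/V₁) = 2.83 × 8.314 × ln(200/34.8) = 41.1 J/K.

ΔS_gas = 41.1 J/K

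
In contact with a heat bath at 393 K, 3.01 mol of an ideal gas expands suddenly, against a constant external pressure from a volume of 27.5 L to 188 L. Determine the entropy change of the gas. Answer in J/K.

Entropy is a state function, so ΔS_gas depends only on the end states.
For an isothermal ideal gas ΔS_gas = nR ln(V₂/V₁) = 3.01 × 8.314 × ln(188/27.5) = 48.1 J/K.

ΔS_gas = 48.1 J/K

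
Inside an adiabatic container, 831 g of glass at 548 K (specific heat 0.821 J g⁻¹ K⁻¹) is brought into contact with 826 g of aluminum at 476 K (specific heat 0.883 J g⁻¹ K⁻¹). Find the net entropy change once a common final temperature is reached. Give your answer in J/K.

ΔS_total = 3.5 J/K

Energy balance: T_f = (m₁c₁T₁ + m₂c₂T₂)/(m₁c₁ + m₂c₂) = 510.8 K.
ΔS₁ = m₁c₁ ln(T_f/T₁) = 682.251 × ln(510.8/548) = -47.96 J/K.
ΔS₂ = m₂c₂ ln(T_f/T₂) = 729.358 × ln(510.8/476) = 51.46 J/K.
ΔS_total = -47.96 + 51.46 = 3.5 J/K.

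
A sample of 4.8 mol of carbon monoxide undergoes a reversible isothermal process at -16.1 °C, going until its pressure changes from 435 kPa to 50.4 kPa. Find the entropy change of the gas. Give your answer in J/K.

ΔS_gas = 86 J/K

For an isothermal ideal gas ΔS_gas = nR ln(P₁/P₂) = 4.8 × 8.314 × ln(435/50.4) = 86 J/K.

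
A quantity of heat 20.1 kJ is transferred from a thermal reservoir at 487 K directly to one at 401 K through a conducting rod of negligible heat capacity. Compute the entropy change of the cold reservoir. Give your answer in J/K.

The cold reservoir gains heat Q, so ΔS_cold = +Q/T_C = 20100/401 = 50.1 J/K.

ΔS_cold = 50.1 J/K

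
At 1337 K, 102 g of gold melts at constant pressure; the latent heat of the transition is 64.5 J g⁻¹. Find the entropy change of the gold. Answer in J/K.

ΔS = 4.92 J/K

Heat absorbed by the substance: Q = mL = 102 × 64.5 = 6579 J.
At constant T, ΔS = Q_rev/T = 6579 / 1337 = 4.92 J/K.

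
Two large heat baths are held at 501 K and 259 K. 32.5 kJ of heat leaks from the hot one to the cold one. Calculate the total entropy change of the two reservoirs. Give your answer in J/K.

ΔS_hot = −Q/T_H = −32500/501 = -64.87 J/K and ΔS_cold = +Q/T_C = 32500/259 = 125.5 J/K.
ΔS_total = -64.87 + 125.5 = 60.6 J/K, positive as the second law requires.

ΔS_total = 60.6 J/K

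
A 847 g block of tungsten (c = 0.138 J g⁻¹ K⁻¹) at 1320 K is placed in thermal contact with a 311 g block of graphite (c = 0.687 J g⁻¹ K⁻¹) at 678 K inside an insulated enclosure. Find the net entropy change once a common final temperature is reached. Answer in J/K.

Energy balance: T_f = (m₁c₁T₁ + m₂c₂T₂)/(m₁c₁ + m₂c₂) = 905.02 K.
ΔS₁ = m₁c₁ ln(T_f/T₁) = 116.886 × ln(905.02/1320) = -44.12 J/K.
ΔS₂ = m₂c₂ ln(T_f/T₂) = 213.657 × ln(905.02/678) = 61.71 J/K.
ΔS_total = -44.12 + 61.71 = 17.6 J/K.

ΔS_total = 17.6 J/K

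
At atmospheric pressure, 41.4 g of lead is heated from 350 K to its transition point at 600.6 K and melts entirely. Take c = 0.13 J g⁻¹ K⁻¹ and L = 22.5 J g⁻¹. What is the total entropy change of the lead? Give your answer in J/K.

Warming step: ΔS₁ = m c ln(T_tr/T_i) = 41.4 × 0.13 × ln(600.6/350) = 2.906 J/K.
Phase change: ΔS₂ = +mL/T_tr = 41.4 × 22.5 / 600.6 = 1.551 J/K.
ΔS_total = (2.906) + (1.551) = 4.46 J/K.

ΔS = 4.46 J/K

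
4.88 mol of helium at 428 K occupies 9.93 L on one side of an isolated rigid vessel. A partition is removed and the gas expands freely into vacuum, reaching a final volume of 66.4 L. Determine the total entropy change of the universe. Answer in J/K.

ΔS_universe = 77.1 J/K

For an ideal gas in free expansion Q = 0 and W = 0, so T is unchanged.
Entropy is a state function; using a reversible isothermal path, ΔS_gas = nR ln(V₂/V₁) = 4.88 × 8.314 × ln(66.4/9.93) = 77.1 J/K.
The insulated surroundings exchange no heat, so ΔS_surr = 0 and ΔS_universe = ΔS_gas.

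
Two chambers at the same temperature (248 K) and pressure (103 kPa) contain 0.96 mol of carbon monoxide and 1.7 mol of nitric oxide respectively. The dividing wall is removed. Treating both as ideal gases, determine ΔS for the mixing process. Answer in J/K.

ΔS_mix = 14.5 J/K

Mole fractions: x_A = 0.96/2.66 = 0.361, x_B = 0.639.
ΔS_mix = −R(n_A ln x_A + n_B ln x_B) = −8.314 × (0.96 ln 0.361 + 1.7 ln 0.639) = 14.5 J/K.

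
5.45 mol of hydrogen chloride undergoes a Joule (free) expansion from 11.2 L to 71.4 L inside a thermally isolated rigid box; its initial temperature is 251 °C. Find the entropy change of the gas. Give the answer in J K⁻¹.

ΔS_gas = 83.9 J/K

No heat is exchanged and no work is done, so the ideal-gas temperature stays constant.
Entropy is a state function; using a reversible isothermal path, ΔS_gas = nR ln(V₂/V₁) = 5.45 × 8.314 × ln(71.4/11.2) = 83.9 J/K.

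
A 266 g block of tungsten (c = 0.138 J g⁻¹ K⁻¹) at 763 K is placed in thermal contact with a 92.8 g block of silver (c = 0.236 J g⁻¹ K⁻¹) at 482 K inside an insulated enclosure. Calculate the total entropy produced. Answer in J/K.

ΔS_total = 1.38 J/K

Energy balance: T_f = (m₁c₁T₁ + m₂c₂T₂)/(m₁c₁ + m₂c₂) = 658 K.
ΔS₁ = m₁c₁ ln(T_f/T₁) = 36.708 × ln(658/763) = -5.435 J/K.
ΔS₂ = m₂c₂ ln(T_f/T₂) = 21.9008 × ln(658/482) = 6.817 J/K.
ΔS_total = -5.435 + 6.817 = 1.38 J/K.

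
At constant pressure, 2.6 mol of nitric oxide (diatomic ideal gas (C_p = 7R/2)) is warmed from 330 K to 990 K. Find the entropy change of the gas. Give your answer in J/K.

ΔS = 83.1 J/K

At constant pressure, ΔS = nC_p ln(T₂/T₁) with C_p = 7R/2 = 29.1 J mol⁻¹ K⁻¹.
ΔS = 2.6 × 29.1 × ln(990/330) = 83.1 J/K.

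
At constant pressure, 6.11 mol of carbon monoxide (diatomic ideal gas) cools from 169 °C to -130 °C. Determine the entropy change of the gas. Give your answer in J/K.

ΔS = -201 J/K

In kelvin: T₁ = 442.15 K, T₂ = 143.15 K. At constant pressure, ΔS = nC_p ln(T₂/T₁) with C_p = 7R/2 = 29.1 J mol⁻¹ K⁻¹.
ΔS = 6.11 × 29.1 × ln(143.15/442.15) = -201 J/K.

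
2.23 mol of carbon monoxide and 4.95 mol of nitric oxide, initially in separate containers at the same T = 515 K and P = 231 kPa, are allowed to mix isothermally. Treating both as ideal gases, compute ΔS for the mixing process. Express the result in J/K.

ΔS_mix = 37 J/K

Mole fractions: x_A = 2.23/7.18 = 0.311, x_B = 0.689.
ΔS_mix = −R(n_A ln x_A + n_B ln x_B) = −8.314 × (2.23 ln 0.311 + 4.95 ln 0.689) = 37 J/K.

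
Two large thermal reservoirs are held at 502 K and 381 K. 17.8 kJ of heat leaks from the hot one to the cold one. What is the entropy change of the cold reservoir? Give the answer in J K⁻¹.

ΔS_cold = 46.7 J/K

The cold reservoir gains heat Q, so ΔS_cold = +Q/T_C = 17800/381 = 46.7 J/K.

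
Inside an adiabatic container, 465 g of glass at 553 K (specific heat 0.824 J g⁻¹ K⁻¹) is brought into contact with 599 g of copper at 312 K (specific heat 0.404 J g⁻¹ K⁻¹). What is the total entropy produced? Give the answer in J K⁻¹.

Energy balance: T_f = (m₁c₁T₁ + m₂c₂T₂)/(m₁c₁ + m₂c₂) = 459.71 K.
ΔS₁ = m₁c₁ ln(T_f/T₁) = 383.16 × ln(459.71/553) = -70.79 J/K.
ΔS₂ = m₂c₂ ln(T_f/T₂) = 241.996 × ln(459.71/312) = 93.8 J/K.
ΔS_total = -70.79 + 93.8 = 23 J/K.

ΔS_total = 23 J/K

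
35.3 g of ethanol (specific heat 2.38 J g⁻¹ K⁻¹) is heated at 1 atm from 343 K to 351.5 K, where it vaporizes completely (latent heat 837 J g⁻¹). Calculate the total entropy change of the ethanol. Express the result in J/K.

Warming step: ΔS₁ = m c ln(T_tr/T_i) = 35.3 × 2.38 × ln(351.5/343) = 2.057 J/K.
Phase change: ΔS₂ = +mL/T_tr = 35.3 × 837 / 351.5 = 84.06 J/K.
ΔS_total = (2.057) + (84.06) = 86.1 J/K.

ΔS = 86.1 J/K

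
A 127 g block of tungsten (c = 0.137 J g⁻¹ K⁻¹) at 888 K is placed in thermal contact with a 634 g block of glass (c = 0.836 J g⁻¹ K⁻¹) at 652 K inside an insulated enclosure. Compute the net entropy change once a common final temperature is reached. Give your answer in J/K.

Energy balance: T_f = (m₁c₁T₁ + m₂c₂T₂)/(m₁c₁ + m₂c₂) = 659.5 K.
ΔS₁ = m₁c₁ ln(T_f/T₁) = 17.399 × ln(659.5/888) = -5.176 J/K.
ΔS₂ = m₂c₂ ln(T_f/T₂) = 530.024 × ln(659.5/652) = 6.063 J/K.
ΔS_total = -5.176 + 6.063 = 0.887 J/K.

ΔS_total = 0.887 J/K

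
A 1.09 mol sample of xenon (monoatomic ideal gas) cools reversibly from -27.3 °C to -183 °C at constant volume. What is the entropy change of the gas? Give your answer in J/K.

In kelvin: T₁ = 245.85 K, T₂ = 90.15 K. At constant volume, ΔS = nC_V ln(T₂/T₁) with C_V = 3R/2 = 12.47 J mol⁻¹ K⁻¹.
ΔS = 1.09 × 12.47 × ln(90.15/245.85) = -13.6 J/K.

ΔS = -13.6 J/K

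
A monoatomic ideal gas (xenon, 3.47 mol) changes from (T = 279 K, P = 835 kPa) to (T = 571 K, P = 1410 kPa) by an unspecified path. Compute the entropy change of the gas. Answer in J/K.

ΔS = nC_p ln(T₂/T₁) − nR ln(P₂/P₁), with C_p = 5R/2 = 20.79 J mol⁻¹ K⁻¹ for a monoatomic ideal gas.
ΔS = 3.47 × [20.79 × ln(571/279) − 8.314 × ln(1410/835)] = 36.5 J/K.

ΔS = 36.5 J/K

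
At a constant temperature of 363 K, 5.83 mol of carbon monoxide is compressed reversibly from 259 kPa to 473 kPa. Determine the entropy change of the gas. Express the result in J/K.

For an isothermal ideal gas ΔS_gas = nR ln(P₁/P₂) = 5.83 × 8.314 × ln(259/473) = -29.2 J/K.

ΔS_gas = -29.2 J/K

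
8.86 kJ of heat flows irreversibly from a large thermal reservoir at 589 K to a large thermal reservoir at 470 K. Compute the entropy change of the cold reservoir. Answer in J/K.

ΔS_cold = 18.9 J/K

The cold reservoir gains heat Q, so ΔS_cold = +Q/T_C = 8860/470 = 18.9 J/K.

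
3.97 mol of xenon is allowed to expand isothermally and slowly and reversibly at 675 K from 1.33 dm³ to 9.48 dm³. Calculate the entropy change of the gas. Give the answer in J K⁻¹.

ΔS_gas = 64.8 J/K

For an isothermal ideal gas ΔS_gas = nR ln(V₂/V₁) = 3.97 × 8.314 × ln(9.48/1.33) = 64.8 J/K.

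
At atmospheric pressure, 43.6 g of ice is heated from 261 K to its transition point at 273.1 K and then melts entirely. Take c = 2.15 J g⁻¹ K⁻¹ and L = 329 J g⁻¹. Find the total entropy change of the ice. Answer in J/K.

Warming step: ΔS₁ = m c ln(T_tr/T_i) = 43.6 × 2.15 × ln(273.1/261) = 4.248 J/K.
Phase change: ΔS₂ = +mL/T_tr = 43.6 × 329 / 273.1 = 52.52 J/K.
ΔS_total = (4.248) + (52.52) = 56.8 J/K.

ΔS = 56.8 J/K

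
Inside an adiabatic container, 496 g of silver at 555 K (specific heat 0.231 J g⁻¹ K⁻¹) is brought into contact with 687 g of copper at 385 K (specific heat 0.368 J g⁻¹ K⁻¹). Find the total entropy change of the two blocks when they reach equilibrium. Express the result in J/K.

ΔS_total = 5.5 J/K

Energy balance: T_f = (m₁c₁T₁ + m₂c₂T₂)/(m₁c₁ + m₂c₂) = 438.02 K.
ΔS₁ = m₁c₁ ln(T_f/T₁) = 114.576 × ln(438.02/555) = -27.12 J/K.
ΔS₂ = m₂c₂ ln(T_f/T₂) = 252.816 × ln(438.02/385) = 32.62 J/K.
ΔS_total = -27.12 + 32.62 = 5.5 J/K.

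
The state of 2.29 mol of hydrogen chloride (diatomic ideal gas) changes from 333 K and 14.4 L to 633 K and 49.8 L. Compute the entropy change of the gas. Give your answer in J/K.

Entropy is a state function: ΔS = nC_V ln(T₂/T₁) + nR ln(V₂/V₁), with C_V = 5R/2 = 20.79 J mol⁻¹ K⁻¹ for a diatomic ideal gas.
ΔS = 2.29 × [20.79 × ln(633/333) + 8.314 × ln(49.8/14.4)] = 54.2 J/K.

ΔS = 54.2 J/K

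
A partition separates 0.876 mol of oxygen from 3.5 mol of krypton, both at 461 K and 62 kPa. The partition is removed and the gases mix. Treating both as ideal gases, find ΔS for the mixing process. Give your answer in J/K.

Mole fractions: x_A = 0.876/4.38 = 0.2, x_B = 0.8.
ΔS_mix = −R(n_A ln x_A + n_B ln x_B) = −8.314 × (0.876 ln 0.2 + 3.5 ln 0.8) = 18.2 J/K.

ΔS_mix = 18.2 J/K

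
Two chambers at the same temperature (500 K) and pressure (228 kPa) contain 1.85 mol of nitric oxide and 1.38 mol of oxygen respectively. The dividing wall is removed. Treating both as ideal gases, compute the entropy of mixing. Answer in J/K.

ΔS_mix = 18.3 J/K

Mole fractions: x_A = 1.85/3.23 = 0.573, x_B = 0.427.
ΔS_mix = −R(n_A ln x_A + n_B ln x_B) = −8.314 × (1.85 ln 0.573 + 1.38 ln 0.427) = 18.3 J/K.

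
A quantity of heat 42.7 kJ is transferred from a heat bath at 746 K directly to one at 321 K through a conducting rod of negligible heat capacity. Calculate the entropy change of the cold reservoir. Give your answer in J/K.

The cold reservoir gains heat Q, so ΔS_cold = +Q/T_C = 42700/321 = 133 J/K.

ΔS_cold = 133 J/K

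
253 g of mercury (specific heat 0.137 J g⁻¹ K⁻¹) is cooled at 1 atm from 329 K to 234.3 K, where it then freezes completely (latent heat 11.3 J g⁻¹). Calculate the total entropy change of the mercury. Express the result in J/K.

Cooling step: ΔS₁ = m c ln(T_tr/T_i) = 253 × 0.137 × ln(234.3/329) = -11.77 J/K.
Phase change: ΔS₂ = −mL/T_tr = −253 × 11.3 / 234.3 = -12.2 J/K.
ΔS_total = (-11.77) + (-12.2) = -24 J/K.

ΔS = -24 J/K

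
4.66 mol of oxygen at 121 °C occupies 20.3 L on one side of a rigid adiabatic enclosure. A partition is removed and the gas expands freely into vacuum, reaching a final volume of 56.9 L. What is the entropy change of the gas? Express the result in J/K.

ΔS_gas = 39.9 J/K

For an ideal gas in free expansion Q = 0 and W = 0, so T is unchanged.
Entropy is a state function; using a reversible isothermal path, ΔS_gas = nR ln(V₂/V₁) = 4.66 × 8.314 × ln(56.9/20.3) = 39.9 J/K.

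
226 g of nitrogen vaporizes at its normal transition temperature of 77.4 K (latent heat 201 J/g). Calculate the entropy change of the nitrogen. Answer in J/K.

ΔS = 587 J/K

Heat absorbed by the substance: Q = mL = 226 × 201 = 45426 J.
At constant T, ΔS = Q_rev/T = 45426 / 77.4 = 587 J/K.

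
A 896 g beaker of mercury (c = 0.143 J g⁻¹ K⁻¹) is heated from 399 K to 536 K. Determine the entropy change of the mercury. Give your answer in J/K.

ΔS = ∫dQ_rev/T = m c ln(T₂/T₁) = 896 × 0.143 × ln(536/399) = 37.8 J/K.

ΔS = 37.8 J/K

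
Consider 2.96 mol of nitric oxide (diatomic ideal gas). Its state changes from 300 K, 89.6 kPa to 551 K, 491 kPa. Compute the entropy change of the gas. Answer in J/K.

ΔS = 10.5 J/K

ΔS = nC_p ln(T₂/T₁) − nR ln(P₂/P₁), with C_p = 7R/2 = 29.1 J mol⁻¹ K⁻¹ for a diatomic ideal gas.
ΔS = 2.96 × [29.1 × ln(551/300) − 8.314 × ln(491/89.6)] = 10.5 J/K.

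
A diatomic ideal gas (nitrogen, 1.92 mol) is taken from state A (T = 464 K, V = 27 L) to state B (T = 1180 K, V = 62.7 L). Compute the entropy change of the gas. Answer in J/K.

Entropy is a state function: ΔS = nC_V ln(T₂/T₁) + nR ln(V₂/V₁), with C_V = 5R/2 = 20.79 J mol⁻¹ K⁻¹ for a diatomic ideal gas.
ΔS = 1.92 × [20.79 × ln(1180/464) + 8.314 × ln(62.7/27)] = 50.7 J/K.

ΔS = 50.7 J/K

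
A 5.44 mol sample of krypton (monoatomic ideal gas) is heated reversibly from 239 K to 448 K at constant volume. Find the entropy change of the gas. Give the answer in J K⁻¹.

At constant volume, ΔS = nC_V ln(T₂/T₁) with C_V = 3R/2 = 12.47 J mol⁻¹ K⁻¹.
ΔS = 5.44 × 12.47 × ln(448/239) = 42.6 J/K.

ΔS = 42.6 J/K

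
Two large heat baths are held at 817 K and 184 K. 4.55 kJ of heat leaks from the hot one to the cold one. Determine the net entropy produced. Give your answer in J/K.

ΔS_total = 19.2 J/K

ΔS_hot = −Q/T_H = −4550/817 = -5.569 J/K and ΔS_cold = +Q/T_C = 4550/184 = 24.73 J/K.
ΔS_total = -5.569 + 24.73 = 19.2 J/K, positive as the second law requires.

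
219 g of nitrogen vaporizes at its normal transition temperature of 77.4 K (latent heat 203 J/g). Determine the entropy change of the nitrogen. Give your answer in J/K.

Heat absorbed by the substance: Q = mL = 219 × 203 = 44457 J.
At constant T, ΔS = Q_rev/T = 44457 / 77.4 = 574 J/K.

ΔS = 574 J/K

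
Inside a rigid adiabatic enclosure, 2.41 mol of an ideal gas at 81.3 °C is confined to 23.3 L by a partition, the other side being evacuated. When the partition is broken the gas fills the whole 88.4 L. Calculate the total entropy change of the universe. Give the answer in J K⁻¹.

ΔS_universe = 26.7 J/K

No heat is exchanged and no work is done, so the ideal-gas temperature stays constant.
Entropy is a state function; using a reversible isothermal path, ΔS_gas = nR ln(V₂/V₁) = 2.41 × 8.314 × ln(88.4/23.3) = 26.7 J/K.
The insulated surroundings exchange no heat, so ΔS_surr = 0 and ΔS_universe = ΔS_gas.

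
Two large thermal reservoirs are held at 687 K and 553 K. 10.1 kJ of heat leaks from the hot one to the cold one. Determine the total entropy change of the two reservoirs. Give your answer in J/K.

ΔS_hot = −Q/T_H = −10100/687 = -14.7 J/K and ΔS_cold = +Q/T_C = 10100/553 = 18.26 J/K.
ΔS_total = -14.7 + 18.26 = 3.56 J/K, positive as the second law requires.

ΔS_total = 3.56 J/K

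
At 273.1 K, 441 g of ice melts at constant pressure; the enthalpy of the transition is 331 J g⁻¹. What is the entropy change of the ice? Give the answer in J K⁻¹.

Heat absorbed by the substance: Q = mL = 441 × 331 = 145971 J.
At constant T, ΔS = Q_rev/T = 145971 / 273.1 = 534 J/K.

ΔS = 534 J/K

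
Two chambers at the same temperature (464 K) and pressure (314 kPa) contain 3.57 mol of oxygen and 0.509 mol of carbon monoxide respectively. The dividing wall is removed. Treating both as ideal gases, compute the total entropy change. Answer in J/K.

ΔS_mix = 12.8 J/K

Mole fractions: x_A = 3.57/4.08 = 0.875, x_B = 0.125.
ΔS_mix = −R(n_A ln x_A + n_B ln x_B) = −8.314 × (3.57 ln 0.875 + 0.509 ln 0.125) = 12.8 J/K.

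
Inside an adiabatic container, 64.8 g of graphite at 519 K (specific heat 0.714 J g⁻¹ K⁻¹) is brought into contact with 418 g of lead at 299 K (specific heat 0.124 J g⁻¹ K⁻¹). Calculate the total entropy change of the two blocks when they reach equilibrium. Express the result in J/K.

ΔS_total = 3.71 J/K

Energy balance: T_f = (m₁c₁T₁ + m₂c₂T₂)/(m₁c₁ + m₂c₂) = 402.76 K.
ΔS₁ = m₁c₁ ln(T_f/T₁) = 46.2672 × ln(402.76/519) = -11.73 J/K.
ΔS₂ = m₂c₂ ln(T_f/T₂) = 51.832 × ln(402.76/299) = 15.44 J/K.
ΔS_total = -11.73 + 15.44 = 3.71 J/K.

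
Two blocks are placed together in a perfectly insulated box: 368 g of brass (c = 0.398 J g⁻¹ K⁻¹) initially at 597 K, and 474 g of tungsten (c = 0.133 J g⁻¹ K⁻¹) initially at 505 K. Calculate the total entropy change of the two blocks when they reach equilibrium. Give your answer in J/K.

Energy balance: T_f = (m₁c₁T₁ + m₂c₂T₂)/(m₁c₁ + m₂c₂) = 569.32 K.
ΔS₁ = m₁c₁ ln(T_f/T₁) = 146.464 × ln(569.32/597) = -6.954 J/K.
ΔS₂ = m₂c₂ ln(T_f/T₂) = 63.042 × ln(569.32/505) = 7.557 J/K.
ΔS_total = -6.954 + 7.557 = 0.603 J/K.

ΔS_total = 0.603 J/K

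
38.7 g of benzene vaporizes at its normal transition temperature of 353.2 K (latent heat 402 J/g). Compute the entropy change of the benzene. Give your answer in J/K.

ΔS = 44 J/K

Heat absorbed by the substance: Q = mL = 38.7 × 402 = 15557.4 J.
At constant T, ΔS = Q_rev/T = 15557.4 / 353.2 = 44 J/K.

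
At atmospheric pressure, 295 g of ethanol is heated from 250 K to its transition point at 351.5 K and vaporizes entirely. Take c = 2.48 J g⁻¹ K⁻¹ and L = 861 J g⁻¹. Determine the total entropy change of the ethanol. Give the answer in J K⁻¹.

ΔS = 972 J/K

Warming step: ΔS₁ = m c ln(T_tr/T_i) = 295 × 2.48 × ln(351.5/250) = 249.3 J/K.
Phase change: ΔS₂ = +mL/T_tr = 295 × 861 / 351.5 = 722.6 J/K.
ΔS_total = (249.3) + (722.6) = 972 J/K.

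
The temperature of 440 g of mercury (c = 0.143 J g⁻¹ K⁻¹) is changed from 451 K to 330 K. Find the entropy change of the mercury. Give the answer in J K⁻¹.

ΔS = ∫dQ_rev/T = m c ln(T₂/T₁) = 440 × 0.143 × ln(330/451) = -19.7 J/K.

ΔS = -19.7 J/K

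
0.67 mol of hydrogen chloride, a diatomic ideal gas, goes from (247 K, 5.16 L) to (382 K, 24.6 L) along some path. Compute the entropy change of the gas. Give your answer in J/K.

ΔS = 14.8 J/K

Entropy is a state function: ΔS = nC_V ln(T₂/T₁) + nR ln(V₂/V₁), with C_V = 5R/2 = 20.79 J mol⁻¹ K⁻¹ for a diatomic ideal gas.
ΔS = 0.67 × [20.79 × ln(382/247) + 8.314 × ln(24.6/5.16)] = 14.8 J/K.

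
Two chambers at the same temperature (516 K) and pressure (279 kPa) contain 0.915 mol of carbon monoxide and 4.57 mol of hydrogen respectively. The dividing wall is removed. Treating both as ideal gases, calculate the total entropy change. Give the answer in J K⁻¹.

ΔS_mix = 20.6 J/K

Mole fractions: x_A = 0.915/5.49 = 0.167, x_B = 0.833.
ΔS_mix = −R(n_A ln x_A + n_B ln x_B) = −8.314 × (0.915 ln 0.167 + 4.57 ln 0.833) = 20.6 J/K.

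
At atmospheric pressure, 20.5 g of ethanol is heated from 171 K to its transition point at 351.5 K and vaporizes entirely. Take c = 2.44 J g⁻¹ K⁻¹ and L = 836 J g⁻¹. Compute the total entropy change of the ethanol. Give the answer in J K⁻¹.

Warming step: ΔS₁ = m c ln(T_tr/T_i) = 20.5 × 2.44 × ln(351.5/171) = 36.04 J/K.
Phase change: ΔS₂ = +mL/T_tr = 20.5 × 836 / 351.5 = 48.76 J/K.
ΔS_total = (36.04) + (48.76) = 84.8 J/K.

ΔS = 84.8 J/K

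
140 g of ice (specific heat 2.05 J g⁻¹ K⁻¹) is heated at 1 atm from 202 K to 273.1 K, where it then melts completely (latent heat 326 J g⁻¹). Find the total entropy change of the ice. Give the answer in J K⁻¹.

ΔS = 254 J/K

Warming step: ΔS₁ = m c ln(T_tr/T_i) = 140 × 2.05 × ln(273.1/202) = 86.55 J/K.
Phase change: ΔS₂ = +mL/T_tr = 140 × 326 / 273.1 = 167.1 J/K.
ΔS_total = (86.55) + (167.1) = 254 J/K.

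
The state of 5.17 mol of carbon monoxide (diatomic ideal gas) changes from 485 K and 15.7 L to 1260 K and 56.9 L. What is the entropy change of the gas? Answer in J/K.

Entropy is a state function: ΔS = nC_V ln(T₂/T₁) + nR ln(V₂/V₁), with C_V = 5R/2 = 20.79 J mol⁻¹ K⁻¹ for a diatomic ideal gas.
ΔS = 5.17 × [20.79 × ln(1260/485) + 8.314 × ln(56.9/15.7)] = 158 J/K.

ΔS = 158 J/K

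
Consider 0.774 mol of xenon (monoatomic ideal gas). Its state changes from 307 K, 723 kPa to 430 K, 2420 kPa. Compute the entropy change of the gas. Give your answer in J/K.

ΔS = nC_p ln(T₂/T₁) − nR ln(P₂/P₁), with C_p = 5R/2 = 20.79 J mol⁻¹ K⁻¹ for a monoatomic ideal gas.
ΔS = 0.774 × [20.79 × ln(430/307) − 8.314 × ln(2420/723)] = -2.35 J/K.

ΔS = -2.35 J/K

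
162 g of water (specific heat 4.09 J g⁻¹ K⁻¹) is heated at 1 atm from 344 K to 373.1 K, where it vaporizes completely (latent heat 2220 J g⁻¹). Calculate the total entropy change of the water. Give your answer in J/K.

Warming step: ΔS₁ = m c ln(T_tr/T_i) = 162 × 4.09 × ln(373.1/344) = 53.8 J/K.
Phase change: ΔS₂ = +mL/T_tr = 162 × 2220 / 373.1 = 963.9 J/K.
ΔS_total = (53.8) + (963.9) = 1020 J/K.

ΔS = 1020 J/K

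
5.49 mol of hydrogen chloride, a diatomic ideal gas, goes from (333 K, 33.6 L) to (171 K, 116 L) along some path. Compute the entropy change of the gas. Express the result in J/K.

ΔS = -19.5 J/K

Entropy is a state function: ΔS = nC_V ln(T₂/T₁) + nR ln(V₂/V₁), with C_V = 5R/2 = 20.79 J mol⁻¹ K⁻¹ for a diatomic ideal gas.
ΔS = 5.49 × [20.79 × ln(171/333) + 8.314 × ln(116/33.6)] = -19.5 J/K.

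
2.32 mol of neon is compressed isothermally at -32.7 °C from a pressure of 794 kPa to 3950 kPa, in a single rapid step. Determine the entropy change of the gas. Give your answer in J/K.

Entropy is a state function, so ΔS_gas depends only on the end states.
For an isothermal ideal gas ΔS_gas = nR ln(P₁/P₂) = 2.32 × 8.314 × ln(794/3950) = -30.9 J/K.

ΔS_gas = -30.9 J/K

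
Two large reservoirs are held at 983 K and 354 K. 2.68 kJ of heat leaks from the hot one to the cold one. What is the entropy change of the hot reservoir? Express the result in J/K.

ΔS_hot = -2.73 J/K

The hot reservoir loses heat Q, so ΔS_hot = −Q/T_H = −2680/983 = -2.73 J/K.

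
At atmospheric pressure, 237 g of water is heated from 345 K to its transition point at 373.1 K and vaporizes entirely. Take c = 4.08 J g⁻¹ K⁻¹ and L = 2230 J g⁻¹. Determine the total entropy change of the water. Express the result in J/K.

Warming step: ΔS₁ = m c ln(T_tr/T_i) = 237 × 4.08 × ln(373.1/345) = 75.71 J/K.
Phase change: ΔS₂ = +mL/T_tr = 237 × 2230 / 373.1 = 1417 J/K.
ΔS_total = (75.71) + (1417) = 1490 J/K.

ΔS = 1490 J/K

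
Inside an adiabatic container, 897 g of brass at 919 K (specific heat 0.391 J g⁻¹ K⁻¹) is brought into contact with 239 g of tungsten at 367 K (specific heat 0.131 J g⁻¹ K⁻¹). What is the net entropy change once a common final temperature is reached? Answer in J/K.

ΔS_total = 9.45 J/K

Energy balance: T_f = (m₁c₁T₁ + m₂c₂T₂)/(m₁c₁ + m₂c₂) = 873.76 K.
ΔS₁ = m₁c₁ ln(T_f/T₁) = 350.727 × ln(873.76/919) = -17.704 J/K.
ΔS₂ = m₂c₂ ln(T_f/T₂) = 31.309 × ln(873.76/367) = 27.159 J/K.
ΔS_total = -17.704 + 27.159 = 9.45 J/K.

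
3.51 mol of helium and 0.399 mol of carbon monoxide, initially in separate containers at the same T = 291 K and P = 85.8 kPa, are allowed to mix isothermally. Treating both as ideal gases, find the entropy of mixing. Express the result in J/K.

Mole fractions: x_A = 3.51/3.91 = 0.898, x_B = 0.102.
ΔS_mix = −R(n_A ln x_A + n_B ln x_B) = −8.314 × (3.51 ln 0.898 + 0.399 ln 0.102) = 10.7 J/K.

ΔS_mix = 10.7 J/K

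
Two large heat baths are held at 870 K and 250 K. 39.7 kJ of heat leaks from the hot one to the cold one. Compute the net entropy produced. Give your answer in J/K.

ΔS_hot = −Q/T_H = −39700/870 = -45.63 J/K and ΔS_cold = +Q/T_C = 39700/250 = 158.8 J/K.
ΔS_total = -45.63 + 158.8 = 113 J/K, positive as the second law requires.

ΔS_total = 113 J/K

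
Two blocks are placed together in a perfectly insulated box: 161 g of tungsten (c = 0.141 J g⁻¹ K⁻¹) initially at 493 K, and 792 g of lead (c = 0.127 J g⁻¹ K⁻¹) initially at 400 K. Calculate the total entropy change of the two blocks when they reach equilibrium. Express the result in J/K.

ΔS_total = 0.423 J/K

Energy balance: T_f = (m₁c₁T₁ + m₂c₂T₂)/(m₁c₁ + m₂c₂) = 417.12 K.
ΔS₁ = m₁c₁ ln(T_f/T₁) = 22.701 × ln(417.12/493) = -3.7939 J/K.
ΔS₂ = m₂c₂ ln(T_f/T₂) = 100.584 × ln(417.12/400) = 4.2165 J/K.
ΔS_total = -3.7939 + 4.2165 = 0.423 J/K.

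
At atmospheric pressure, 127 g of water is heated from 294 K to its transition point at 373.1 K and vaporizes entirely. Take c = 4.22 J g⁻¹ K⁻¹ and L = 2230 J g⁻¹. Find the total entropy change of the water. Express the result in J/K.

Warming step: ΔS₁ = m c ln(T_tr/T_i) = 127 × 4.22 × ln(373.1/294) = 127.7 J/K.
Phase change: ΔS₂ = +mL/T_tr = 127 × 2230 / 373.1 = 759.1 J/K.
ΔS_total = (127.7) + (759.1) = 887 J/K.

ΔS = 887 J/K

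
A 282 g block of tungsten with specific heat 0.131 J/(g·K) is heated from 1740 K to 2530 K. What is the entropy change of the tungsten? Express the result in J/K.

ΔS = 13.8 J/K

ΔS = ∫dQ_rev/T = m c ln(T₂/T₁) = 282 × 0.131 × ln(2530/1740) = 13.8 J/K.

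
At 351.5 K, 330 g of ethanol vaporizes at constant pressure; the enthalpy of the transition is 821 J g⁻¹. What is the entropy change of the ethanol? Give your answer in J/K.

Heat absorbed by the substance: Q = mL = 330 × 821 = 270930 J.
At constant T, ΔS = Q_rev/T = 270930 / 351.5 = 771 J/K.

ΔS = 771 J/K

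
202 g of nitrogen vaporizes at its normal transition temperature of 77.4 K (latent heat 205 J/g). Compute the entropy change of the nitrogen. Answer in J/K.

Heat absorbed by the substance: Q = mL = 202 × 205 = 41410 J.
At constant T, ΔS = Q_rev/T = 41410 / 77.4 = 535 J/K.

ΔS = 535 J/K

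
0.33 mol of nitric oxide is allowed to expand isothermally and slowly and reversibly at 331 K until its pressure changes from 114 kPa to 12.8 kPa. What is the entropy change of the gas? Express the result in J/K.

For an isothermal ideal gas ΔS_gas = nR ln(P₁/P₂) = 0.33 × 8.314 × ln(114/12.8) = 6 J/K.

ΔS_gas = 6 J/K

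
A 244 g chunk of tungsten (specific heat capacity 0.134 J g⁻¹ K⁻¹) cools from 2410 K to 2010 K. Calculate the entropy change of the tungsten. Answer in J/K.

ΔS = -5.93 J/K

ΔS = ∫dQ_rev/T = m c ln(T₂/T₁) = 244 × 0.134 × ln(2010/2410) = -5.93 J/K.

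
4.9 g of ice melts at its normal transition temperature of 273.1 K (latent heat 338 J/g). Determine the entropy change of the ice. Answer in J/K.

ΔS = 6.06 J/K

Heat absorbed by the substance: Q = mL = 4.9 × 338 = 1656.2 J.
At constant T, ΔS = Q_rev/T = 1656.2 / 273.1 = 6.06 J/K.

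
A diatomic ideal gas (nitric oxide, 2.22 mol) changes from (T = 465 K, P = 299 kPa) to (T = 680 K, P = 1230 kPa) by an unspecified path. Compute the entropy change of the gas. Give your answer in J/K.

ΔS = -1.55 J/K

ΔS = nC_p ln(T₂/T₁) − nR ln(P₂/P₁), with C_p = 7R/2 = 29.1 J mol⁻¹ K⁻¹ for a diatomic ideal gas.
ΔS = 2.22 × [29.1 × ln(680/465) − 8.314 × ln(1230/299)] = -1.55 J/K.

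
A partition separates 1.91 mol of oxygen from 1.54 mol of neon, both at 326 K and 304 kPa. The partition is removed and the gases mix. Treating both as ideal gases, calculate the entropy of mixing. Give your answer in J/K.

Mole fractions: x_A = 1.91/3.45 = 0.554, x_B = 0.446.
ΔS_mix = −R(n_A ln x_A + n_B ln x_B) = −8.314 × (1.91 ln 0.554 + 1.54 ln 0.446) = 19.7 J/K.

ΔS_mix = 19.7 J/K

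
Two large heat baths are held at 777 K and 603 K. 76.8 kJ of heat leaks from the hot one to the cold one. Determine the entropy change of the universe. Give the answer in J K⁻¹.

ΔS_hot = −Q/T_H = −76800/777 = -98.842 J/K and ΔS_cold = +Q/T_C = 76800/603 = 127.36 J/K.
ΔS_total = -98.842 + 127.36 = 28.5 J/K, positive as the second law requires.

ΔS_total = 28.5 J/K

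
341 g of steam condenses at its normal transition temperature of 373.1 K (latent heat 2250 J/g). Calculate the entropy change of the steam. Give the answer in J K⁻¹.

ΔS = -2060 J/K

Heat released by the substance: Q = −mL = −341 × 2250 = −767250 J.
At constant T, ΔS = Q_rev/T = −767250 / 373.1 = -2060 J/K.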